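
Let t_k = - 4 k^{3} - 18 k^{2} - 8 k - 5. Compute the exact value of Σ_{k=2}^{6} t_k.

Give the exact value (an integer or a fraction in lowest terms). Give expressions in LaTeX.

Compute t_(k+1)/t_k: get (4*k**3 + 30*k**2 + 56*k + 35)/(4*k**3 + 18*k**2 + 8*k + 5).
Take A(k)=1, B(k)=1, C(k)=k**3 + 9*k**2/2 + 2*k + 5/4.
f must satisfy (1)·f(k+1) − (1)·f(k) = k**3 + 9*k**2/2 + 2*k + 5/4.
Degrees (0,0,3) ⇒ d ≤ 4.
Solve for f: f(k) = k*(k**3 + 4*k**2 - 4*k + 4)/4 (degree 4 ≤ 4).
Then R = B(k−1)f/C = k*(k**3 + 4*k**2 - 4*k + 4)/(4*k**3 + 18*k**2 + 8*k + 5), so s_k = R(k)·t_k = k*(-k**3 - 4*k**2 + 4*k - 4).
Verify: -4*k**3 - 18*k**2 - 8*k - 5 matches t_k.
Evaluate s at k=7 and k=2: -3605 and -40; difference -3565.

Σ = -3565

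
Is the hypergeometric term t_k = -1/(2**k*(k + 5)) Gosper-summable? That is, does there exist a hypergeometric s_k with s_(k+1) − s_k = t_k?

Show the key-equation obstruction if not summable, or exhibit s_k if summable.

No — t_k has no hypergeometric antidifference.

Ratio r(k) = (k + 5)/(2*(k + 6)).
Normal form (A,B,C) = (k/2 + 5/2, k + 6, 1).
Need (k/2 + 5/2)·f(k+1) − (k + 5)·f(k) = 1.
d = -1 from the (1,1,0) case.
deg f ≤ -1 is impossible — no certificate.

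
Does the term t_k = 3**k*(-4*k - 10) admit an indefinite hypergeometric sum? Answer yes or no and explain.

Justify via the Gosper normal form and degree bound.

Yes. s_k = -2*3**k*(k + 1).

The ratio is 3*(2*k + 7)/(2*k + 5).
Take A(k)=3, B(k)=1, C(k)=k + 5/2.
Set up (3)·f(k+1) − (1)·f(k) − (k + 5/2) = 0.
Bound: deg f ≤ 1.
A polynomial solution: f(k) = (k + 1)/2.
R(k) = B(k−1)·f(k)/C(k) = (k + 1)/(2*k + 5); s_k = R·t_k = -2*3**k*(k + 1).
Δs = 3**k*(-4*k - 10), as required.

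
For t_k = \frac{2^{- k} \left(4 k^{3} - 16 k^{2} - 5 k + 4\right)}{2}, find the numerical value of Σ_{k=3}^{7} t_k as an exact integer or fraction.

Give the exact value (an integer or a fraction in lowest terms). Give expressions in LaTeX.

Σ = 517/256

Step 1: r(k) = (4*k**3 - 4*k**2 - 25*k - 13)/(2*(4*k**3 - 16*k**2 - 5*k + 4)).
Take A(k)=1/2, B(k)=1, C(k)=k**3 - 4*k**2 - 5*k/4 + 1.
Key eq: (1/2)·f(k+1) = (1)·f(k) + (k**3 - 4*k**2 - 5*k/4 + 1).
Bound: deg f ≤ 3.
Match coefficients ⇒ f(k) = -(4*k**3 - 4*k**2 - k + 3)/2.
So s_k = (B(k−1)f/C)·t_k = (-2*(4*k**3 - 4*k**2 - k + 3)/(4*k**3 - 16*k**2 - 5*k + 4))·t_k = (-4*k**3 + 4*k**2 + k - 3)/2**k.
Verify: (4*k**3 - 16*k**2 - 5*k + 4)/(2*2**k) matches t_k.
Sum = s_(8) − s_(3); s_(8) = -1787/256, s_(3) = -9 ⇒ 517/256.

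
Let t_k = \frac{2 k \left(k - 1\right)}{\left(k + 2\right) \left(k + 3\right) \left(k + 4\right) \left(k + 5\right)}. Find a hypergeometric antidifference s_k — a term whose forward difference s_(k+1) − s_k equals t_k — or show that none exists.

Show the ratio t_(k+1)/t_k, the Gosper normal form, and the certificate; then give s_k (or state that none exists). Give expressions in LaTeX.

s_k = \frac{k \left(k^{2} - 3 k + 2\right)}{6 \left(k + 2\right) \left(k + 3\right) \left(k + 4\right)}

Step 1: r(k) = (k + 1)*(k + 2)/((k - 1)*(k + 6)).
So A=k + 2 and B=k + 6, with C=k**2 - k.
Set up (k + 2)·f(k+1) − (k + 5)·f(k) − (k**2 - k) = 0.
Degrees (1,1,2) ⇒ d ≤ 3.
Match coefficients ⇒ f(k) = k*(k - 2)*(k - 1)/12.
R(k) = B(k−1)·f(k)/C(k) = (k - 2)*(k + 5)/12; s_k = R·t_k = k*(k**2 - 3*k + 2)/(6*(k + 2)*(k + 3)*(k + 4)).
s_(k+1) − s_k = 2*k*(k - 1)/(k**4 + 14*k**3 + 71*k**2 + 154*k + 120) = t_k.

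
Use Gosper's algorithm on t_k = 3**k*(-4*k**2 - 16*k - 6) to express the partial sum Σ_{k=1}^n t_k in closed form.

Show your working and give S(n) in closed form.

The ratio is 3*(2*k**2 + 12*k + 13)/(2*k**2 + 8*k + 3).
Take A(k)=3, B(k)=1, C(k)=k**2 + 4*k + 3/2.
Key eq: (3)·f(k+1) = (1)·f(k) + (k**2 + 4*k + 3/2).
d = 2 from the (0,0,2) case.
Solving with deg f ≤ 2: f(k) = (2*k**2 + 2*k - 3)/4.
Certificate R = B(k−1)f/C = (2*k**2 + 2*k - 3)/(2*(2*k**2 + 8*k + 3)) gives s_k = 3**k*(-2*k**2 - 2*k + 3).
Δs = 3**k*(-4*k**2 - 16*k - 6), as required.
Telescope: S(n) = s_(n+1) − s_(1) = 3**(n + 1)*(-2*n**2 - 6*n - 1) − (-3) = -6*3**n*n**2 - 18*3**n*n - 3*3**n + 3.

S(n) = -6*3**n*n**2 - 18*3**n*n - 3*3**n + 3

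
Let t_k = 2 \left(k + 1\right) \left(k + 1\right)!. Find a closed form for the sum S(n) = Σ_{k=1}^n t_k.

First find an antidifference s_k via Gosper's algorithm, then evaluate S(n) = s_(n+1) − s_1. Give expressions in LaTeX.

S(n) = 2 \left(n + 2\right)! - 4

Ratio r(k) = (k + 2)**2/(k + 1).
A = k + 2, B = 1, C = k + 1.
Set up (k + 2)·f(k+1) − (1)·f(k) − (k + 1) = 0.
From deg A=1, deg B=0, deg C=1: d=0.
Coefficient equations give f(k) = 1.
So s_k = (B(k−1)f/C)·t_k = (1/(k + 1))·t_k = 2*factorial(k + 1).
s_(k+1) − s_k = 2*(k + 1)*factorial(k + 1) = t_k.
Σ_(k=1)^n t_k = s_(n+1) − s_(1) = (2*factorial(n + 2)) − (4), i.e. 2*factorial(n + 2) - 4.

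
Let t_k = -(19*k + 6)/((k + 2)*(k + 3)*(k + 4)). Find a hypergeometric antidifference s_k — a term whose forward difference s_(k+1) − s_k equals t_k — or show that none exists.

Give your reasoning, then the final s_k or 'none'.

Step 1: r(k) = (k + 2)*(19*k + 25)/((k + 5)*(19*k + 6)).
A = k + 2, B = k + 5, C = k + 6/19.
Need (k + 2)·f(k+1) − (k + 4)·f(k) = k + 6/19.
deg f ≤ 2 (via 1,1,1).
Match coefficients ⇒ f(k) = k*(11*k - 2)/57.
Then R = B(k−1)f/C = k*(k + 4)*(11*k - 2)/(3*(19*k + 6)), so s_k = R(k)·t_k = k*(2 - 11*k)/(3*(k + 2)*(k + 3)).
Δs = (-19*k - 6)/(k**3 + 9*k**2 + 26*k + 24), as required.

s_k = k*(2 - 11*k)/(3*(k + 2)*(k + 3))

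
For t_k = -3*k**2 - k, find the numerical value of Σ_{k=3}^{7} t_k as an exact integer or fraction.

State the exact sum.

Σ = -430

Ratio r(k) = (k + 3*(k + 1)**2 + 1)/(k*(3*k + 1)).
So A=1 and B=1, with C=k**2 + k/3.
Set up (1)·f(k+1) − (1)·f(k) − (k**2 + k/3) = 0.
d = 3 from the (0,0,2) case.
A polynomial solution: f(k) = k**2*(k - 1)/3.
Get s_k = R·t_k = k**2*(1 - k) with R(k) = B(k−1)f(k)/C(k) = k*(k - 1)/(3*k + 1).
Check: Δs_k = k*(-3*k - 1). ✓
Evaluate s at k=8 and k=3: -448 and -18; difference -430.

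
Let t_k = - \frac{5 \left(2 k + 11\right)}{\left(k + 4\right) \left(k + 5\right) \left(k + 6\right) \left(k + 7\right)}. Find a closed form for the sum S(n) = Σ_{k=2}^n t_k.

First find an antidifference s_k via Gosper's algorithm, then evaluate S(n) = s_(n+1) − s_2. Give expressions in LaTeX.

S(n) = \frac{5 \left(- n^{2} - 12 n + 13\right)}{48 \left(n^{2} + 12 n + 35\right)}

Ratio r(k) = (k + 4)*(2*k + 13)/((k + 8)*(2*k + 11)).
Gosper form: A/B · C(k+1)/C(k) with A=k + 4, B=k + 8, C=k + 11/2.
Key eq: (k + 4)·f(k+1) = (k + 7)·f(k) + (k + 11/2).
d = 3 from the (1,1,1) case.
A polynomial solution: f(k) = k*(k + 5)*(k + 10)/48.
Certificate R = B(k−1)f/C = k*(k + 5)*(k + 7)*(k + 10)/(24*(2*k + 11)) gives s_k = 5*k*(-k - 10)/(24*(k**2 + 10*k + 24)).
Δs = 5*(-2*k - 11)/(k**4 + 22*k**3 + 179*k**2 + 638*k + 840), as required.
Telescope: S(n) = s_(n+1) − s_(2) = 5*(-n**2 - 12*n - 11)/(24*(n**2 + 12*n + 35)) − (-5/48) = 5*(-n**2 - 12*n + 13)/(48*(n**2 + 12*n + 35)).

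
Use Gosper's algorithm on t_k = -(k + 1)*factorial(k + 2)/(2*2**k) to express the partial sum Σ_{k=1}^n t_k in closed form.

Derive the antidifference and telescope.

r(k) = (k + 2)*(k + 3)/(2*(k + 1)) after simplifying.
Factor: A=k/2 + 3/2; B=1; C=k + 1.
Solve (k/2 + 3/2)·f(k+1) − (1)·f(k) = k + 1.
deg f ≤ 0 (via 1,0,1).
Coefficient equations give f(k) = 2.
Get s_k = R·t_k = -factorial(k + 2)/2**k with R(k) = B(k−1)f(k)/C(k) = 2/(k + 1).
Check: Δs_k = -(k + 1)*factorial(k + 2)/(2*2**k). ✓
Σ_(k=1)^n t_k = s_(n+1) − s_(1) = (-2**(-n - 1)*factorial(n + 3)) − (-3), i.e. 3 - factorial(n + 3)/(2*2**n).

S(n) = 3 - factorial(n + 3)/(2*2**n)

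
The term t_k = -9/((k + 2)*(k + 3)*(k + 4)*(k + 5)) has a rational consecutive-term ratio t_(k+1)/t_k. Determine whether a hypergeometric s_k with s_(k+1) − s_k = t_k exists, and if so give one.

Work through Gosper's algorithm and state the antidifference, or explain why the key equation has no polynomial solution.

s_k = k*(-k**2 - 9*k - 26)/(8*(k + 2)*(k + 3)*(k + 4))

t_(k+1)/t_k = (k + 2)/(k + 6).
Normal form (A,B,C) = (k + 2, k + 6, 1).
Solve (k + 2)·f(k+1) − (k + 5)·f(k) = 1.
From deg A=1, deg B=1, deg C=0: d=3.
A polynomial solution: f(k) = k*(k**2 + 9*k + 26)/72.
Certificate R = B(k−1)f/C = k*(k + 5)*(k**2 + 9*k + 26)/72 gives s_k = k*(-k**2 - 9*k - 26)/(8*(k + 2)*(k + 3)*(k + 4)).
Verify: -9/(k**4 + 14*k**3 + 71*k**2 + 154*k + 120) matches t_k.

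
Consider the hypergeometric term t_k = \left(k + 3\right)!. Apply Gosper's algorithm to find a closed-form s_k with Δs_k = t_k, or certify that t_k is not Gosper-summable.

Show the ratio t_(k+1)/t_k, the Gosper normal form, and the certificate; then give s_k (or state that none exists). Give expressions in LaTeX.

t_(k+1)/t_k = k + 4.
Gosper form: A/B · C(k+1)/C(k) with A=k + 4, B=1, C=1.
Solve (k + 4)·f(k+1) − (1)·f(k) = 1.
deg f ≤ -1 (via 1,0,0).
Negative degree bound (-1): no f exists, t_k not Gosper-summable.

no hypergeometric antidifference exists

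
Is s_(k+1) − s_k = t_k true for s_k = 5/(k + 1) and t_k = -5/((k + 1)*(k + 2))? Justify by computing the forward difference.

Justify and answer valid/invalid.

s_(k+1) = 5/(k + 2)
s_(k+1) − s_k = -5/((k + 1)*(k + 2))
(s_(k+1) − s_k) − t_k = 0

Valid: the claim telescopes to t_k.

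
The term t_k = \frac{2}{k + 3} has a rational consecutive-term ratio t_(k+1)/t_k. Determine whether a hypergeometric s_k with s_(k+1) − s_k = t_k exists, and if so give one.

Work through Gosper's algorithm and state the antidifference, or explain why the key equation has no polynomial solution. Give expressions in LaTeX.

Ratio r(k) = (k + 3)/(k + 4).
A = k + 3, B = k + 4, C = 1.
Key eq: (k + 3)·f(k+1) = (k + 3)·f(k) + (1).
Degrees (1,1,0) ⇒ d ≤ 0.
Put f(k) = c0: A·f(k+1) − B(k−1)·f(k) − C = -1; need -1 = 0 — inconsistent ⇒ no f, not summable.

no hypergeometric antidifference exists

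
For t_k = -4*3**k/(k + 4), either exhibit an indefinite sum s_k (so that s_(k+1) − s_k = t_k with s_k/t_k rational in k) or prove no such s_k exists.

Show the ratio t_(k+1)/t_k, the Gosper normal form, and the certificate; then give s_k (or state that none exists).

r(k) = 3*(k + 4)/(k + 5) after simplifying.
Gosper form: A/B · C(k+1)/C(k) with A=3*k + 12, B=k + 5, C=1.
f must satisfy (3*k + 12)·f(k+1) − (k + 4)·f(k) = 1.
deg f ≤ -1 (via 1,1,0).
Bound -1 < 0, so the key equation has no polynomial solution.

no hypergeometric antidifference exists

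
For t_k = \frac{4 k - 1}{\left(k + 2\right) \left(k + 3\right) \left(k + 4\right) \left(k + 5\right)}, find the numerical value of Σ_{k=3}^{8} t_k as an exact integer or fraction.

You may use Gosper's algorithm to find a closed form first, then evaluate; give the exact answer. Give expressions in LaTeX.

Σ = 191/8580

Step 1: r(k) = (k + 2)*(4*k + 3)/((k + 6)*(4*k - 1)).
Gosper form: A/B · C(k+1)/C(k) with A=k + 2, B=k + 6, C=k - 1/4.
Solve (k + 2)·f(k+1) − (k + 5)·f(k) = k - 1/4.
Bound: deg f ≤ 3.
Coefficient equations give f(k) = k*(k - 2)*(k + 11)/96.
Then R = B(k−1)f/C = k*(k - 2)*(k + 5)*(k + 11)/(24*(4*k - 1)), so s_k = R(k)·t_k = k*(k**2 + 9*k - 22)/(24*(k + 2)*(k + 3)*(k + 4)).
Check: Δs_k = (4*k - 1)/(k**4 + 14*k**3 + 71*k**2 + 154*k + 120). ✓
Telescoping: Σ = s_(9) − s_(3) = 35/1144 − (1/120) = 191/8580.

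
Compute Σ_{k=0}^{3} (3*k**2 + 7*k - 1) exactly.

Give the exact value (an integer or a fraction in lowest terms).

Σ = 80

Ratio r(k) = (3*k**2 + 13*k + 9)/(3*k**2 + 7*k - 1).
Normal form (A,B,C) = (1, 1, k**2 + 7*k/3 - 1/3).
Need (1)·f(k+1) − (1)·f(k) = k**2 + 7*k/3 - 1/3.
deg f ≤ 3 (via 0,0,2).
Match coefficients ⇒ f(k) = k*(k**2 + 2*k - 4)/3.
Then R = B(k−1)f/C = k*(k**2 + 2*k - 4)/(3*k**2 + 7*k - 1), so s_k = R(k)·t_k = k*(k**2 + 2*k - 4).
Verify: 3*k**2 + 7*k - 1 matches t_k.
Telescoping: Σ = s_(4) − s_(0) = 80 − (0) = 80.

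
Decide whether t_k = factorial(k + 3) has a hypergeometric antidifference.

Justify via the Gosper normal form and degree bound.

No — negative degree bound, so no certificate f.

Ratio r(k) = k + 4.
Normal form (A,B,C) = (k + 4, 1, 1).
Solve (k + 4)·f(k+1) − (1)·f(k) = 1.
Bound: deg f ≤ -1.
Bound -1 < 0, so the key equation has no polynomial solution.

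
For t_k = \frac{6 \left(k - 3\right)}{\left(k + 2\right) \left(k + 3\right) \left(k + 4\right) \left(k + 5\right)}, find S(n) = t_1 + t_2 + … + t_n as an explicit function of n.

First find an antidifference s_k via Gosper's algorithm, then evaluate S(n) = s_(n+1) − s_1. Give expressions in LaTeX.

S(n) = \frac{n \left(- n^{2} - 12 n - 227\right)}{60 \left(n^{3} + 12 n^{2} + 47 n + 60\right)}

Step 1: r(k) = (k - 2)*(k + 2)/((k - 3)*(k + 6)).
A = k + 2, B = k + 6, C = k - 3.
Need (k + 2)·f(k+1) − (k + 5)·f(k) = k - 3.
Bound: deg f ≤ 3.
Coefficient equations give f(k) = -k*(k**2 + 9*k + 44)/36.
So s_k = (B(k−1)f/C)·t_k = (-k*(k + 5)*(k**2 + 9*k + 44)/(36*(k - 3)))·t_k = k*(-k**2 - 9*k - 44)/(6*(k + 2)*(k + 3)*(k + 4)).
Verify: 6*(k - 3)/(k**4 + 14*k**3 + 71*k**2 + 154*k + 120) matches t_k.
Evaluate: s_(n+1) = (-n**3 - 12*n**2 - 65*n - 54)/(6*(n**3 + 12*n**2 + 47*n + 60)); subtract s_(1) = -3/20 ⇒ S(n) = n*(-n**2 - 12*n - 227)/(60*(n**3 + 12*n**2 + 47*n + 60)).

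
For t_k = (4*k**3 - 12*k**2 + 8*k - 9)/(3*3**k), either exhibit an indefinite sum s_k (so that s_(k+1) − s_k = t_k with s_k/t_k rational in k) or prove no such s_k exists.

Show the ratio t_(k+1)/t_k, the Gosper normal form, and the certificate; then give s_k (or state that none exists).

r(k) = (4*k**3 - 4*k - 9)/(3*(4*k**3 - 12*k**2 + 8*k - 9)) after simplifying.
Gosper form: A/B · C(k+1)/C(k) with A=1/3, B=1, C=k**3 - 3*k**2 + 2*k - 9/4.
f must satisfy (1/3)·f(k+1) − (1)·f(k) = k**3 - 3*k**2 + 2*k - 9/4.
d = 3 from the (0,0,3) case.
Coefficient equations give f(k) = -3*(k - 1)*(2*k**2 - k + 3)/4.
Then R = B(k−1)f/C = -3*(k - 1)*(2*k**2 - k + 3)/(4*k**3 - 12*k**2 + 8*k - 9), so s_k = R(k)·t_k = (-2*k**3 + 3*k**2 - 4*k + 3)/3**k.
Δs = (4*k**3 - 12*k**2 + 8*k - 9)/(3*3**k), as required.

s_k = (-2*k**3 + 3*k**2 - 4*k + 3)/3**k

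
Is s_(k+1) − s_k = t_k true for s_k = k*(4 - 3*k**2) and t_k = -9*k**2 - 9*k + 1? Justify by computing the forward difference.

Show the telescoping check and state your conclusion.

valid; difference matches t_k

s_(k+1) = -(k + 1)*(3*(k + 1)**2 - 4)
s_(k+1) − s_k = -9*k**2 - 9*k + 1
(s_(k+1) − s_k) − t_k = 0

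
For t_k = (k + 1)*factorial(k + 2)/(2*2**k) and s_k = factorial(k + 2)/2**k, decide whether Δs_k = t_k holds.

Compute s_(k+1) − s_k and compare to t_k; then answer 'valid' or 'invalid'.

Valid: the claim telescopes to t_k.

s_(k+1) = factorial(k + 3)/(2*2**k)
s_(k+1) − s_k = (k + 1)*factorial(k + 2)/(2*2**k)
(s_(k+1) − s_k) − t_k = 0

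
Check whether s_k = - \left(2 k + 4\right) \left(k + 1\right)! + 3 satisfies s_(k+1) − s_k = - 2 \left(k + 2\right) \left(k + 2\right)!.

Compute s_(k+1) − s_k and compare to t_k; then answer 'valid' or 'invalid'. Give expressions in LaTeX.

s_(k+1) = -(2*k + 6)*factorial(k + 2) + 3
s_(k+1) − s_k = -2*(k + 2)*factorial(k + 2)
(s_(k+1) − s_k) − t_k = 0

valid (s_(k+1) − s_k reduces to t_k)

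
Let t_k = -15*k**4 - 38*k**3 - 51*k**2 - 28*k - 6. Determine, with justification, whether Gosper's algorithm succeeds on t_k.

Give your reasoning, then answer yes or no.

Yes. s_k = k**2*(-3*k**3 - 2*k**2 - 3*k + 2).

r(k) = (15*k**4 + 98*k**3 + 255*k**2 + 304*k + 138)/(15*k**4 + 38*k**3 + 51*k**2 + 28*k + 6) after simplifying.
So A=1 and B=1, with C=k**4 + 38*k**3/15 + 17*k**2/5 + 28*k/15 + 2/5.
f must satisfy (1)·f(k+1) − (1)·f(k) = k**4 + 38*k**3/15 + 17*k**2/5 + 28*k/15 + 2/5.
From deg A=0, deg B=0, deg C=4: d=5.
Solving with deg f ≤ 5: f(k) = k**2*(3*k**3 + 2*k**2 + 3*k - 2)/15.
R(k) = B(k−1)·f(k)/C(k) = k**2*(3*k**3 + 2*k**2 + 3*k - 2)/(15*k**4 + 38*k**3 + 51*k**2 + 28*k + 6); s_k = R·t_k = k**2*(-3*k**3 - 2*k**2 - 3*k + 2).
s_(k+1) − s_k = -15*k**4 - 38*k**3 - 51*k**2 - 28*k - 6 = t_k.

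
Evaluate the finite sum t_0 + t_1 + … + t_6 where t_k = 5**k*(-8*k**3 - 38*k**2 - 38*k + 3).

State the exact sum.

Σ = -59453127

Ratio r(k) = 5*(8*k**3 + 62*k**2 + 138*k + 81)/(8*k**3 + 38*k**2 + 38*k - 3).
A = 5, B = 1, C = k**3 + 19*k**2/4 + 19*k/4 - 3/8.
f must satisfy (5)·f(k+1) − (1)·f(k) = k**3 + 19*k**2/4 + 19*k/4 - 3/8.
Degrees (0,0,3) ⇒ d ≤ 3.
A polynomial solution: f(k) = (2*k**3 + 2*k**2 - 3*k - 2)/8.
R(k) = B(k−1)·f(k)/C(k) = (2*k**3 + 2*k**2 - 3*k - 2)/(8*k**3 + 38*k**2 + 38*k - 3); s_k = R·t_k = 5**k*(-2*k**3 - 2*k**2 + 3*k + 2).
Verify: 5**k*(-8*k**3 - 38*k**2 - 38*k + 3) matches t_k.
Evaluate s at k=7 and k=0: -59453125 and 2; difference -59453127.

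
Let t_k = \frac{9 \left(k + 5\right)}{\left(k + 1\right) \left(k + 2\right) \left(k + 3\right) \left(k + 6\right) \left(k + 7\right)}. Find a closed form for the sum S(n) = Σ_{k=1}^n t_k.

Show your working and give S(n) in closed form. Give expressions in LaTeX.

S(n) = \frac{n \left(n^{2} + 12 n + 41\right)}{14 \left(n^{3} + 12 n^{2} + 41 n + 42\right)}

r(k) = (k + 1)*(k + 6)**2/((k + 4)*(k + 5)*(k + 8)) after simplifying.
Factor: A=k + 1; B=k + 8; C=k**3 + 14*k**2 + 65*k + 100.
Key eq: (k + 1)·f(k+1) = (k + 7)·f(k) + (k**3 + 14*k**2 + 65*k + 100).
From deg A=1, deg B=1, deg C=3: d=6.
A polynomial solution: f(k) = k*(k + 3)*(k + 4)**2*(k + 5)**2/36.
Get s_k = R·t_k = k*(k**2 + 9*k + 20)/(4*(k**3 + 9*k**2 + 20*k + 12)) with R(k) = B(k−1)f(k)/C(k) = k*(k + 3)*(k + 4)*(k + 7)/36.
Verify: 9*(k + 5)/(k**5 + 19*k**4 + 131*k**3 + 401*k**2 + 540*k + 252) matches t_k.
Σ_(k=1)^n t_k = s_(n+1) − s_(1) = ((n**3 + 12*n**2 + 41*n + 30)/(4*(n**3 + 12*n**2 + 41*n + 42))) − (5/28), i.e. n*(n**2 + 12*n + 41)/(14*(n**3 + 12*n**2 + 41*n + 42)).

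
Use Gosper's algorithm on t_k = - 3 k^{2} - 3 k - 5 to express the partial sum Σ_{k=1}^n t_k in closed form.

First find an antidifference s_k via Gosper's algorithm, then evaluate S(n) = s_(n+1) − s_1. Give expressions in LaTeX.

S(n) = n \left(- n^{2} - 3 n - 7\right)

Compute t_(k+1)/t_k: get (3*k**2 + 9*k + 11)/(3*k**2 + 3*k + 5).
Factor: A=1; B=1; C=k**2 + k + 5/3.
Key eq: (1)·f(k+1) = (1)·f(k) + (k**2 + k + 5/3).
d = 3 from the (0,0,2) case.
Coefficient equations give f(k) = k*(k**2 + 4)/3.
Then R = B(k−1)f/C = k*(k**2 + 4)/(3*k**2 + 3*k + 5), so s_k = R(k)·t_k = k*(-k**2 - 4).
Δs = -3*k**2 - 3*k - 5, as required.
Evaluate: s_(n+1) = -n**3 - 3*n**2 - 7*n - 5; subtract s_(1) = -5 ⇒ S(n) = n*(-n**2 - 3*n - 7).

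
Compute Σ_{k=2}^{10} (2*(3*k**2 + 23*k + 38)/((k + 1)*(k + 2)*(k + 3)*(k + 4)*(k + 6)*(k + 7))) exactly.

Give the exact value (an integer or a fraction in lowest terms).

Σ = 19/1190

r(k) = (k + 1)*(k + 6)*(23*k + 3*(k + 1)**2 + 61)/((k + 5)*(k + 8)*(3*k**2 + 23*k + 38)) after simplifying.
So A=k + 1 and B=k + 8, with C=k**3 + 38*k**2/3 + 51*k + 190/3.
Need (k + 1)·f(k+1) − (k + 7)·f(k) = k**3 + 38*k**2/3 + 51*k + 190/3.
Bound: deg f ≤ 6.
Solve for f: f(k) = k*(k + 2)*(k + 4)*(k + 5)*(k**2 + 10*k + 27)/54 (degree 6 ≤ 6).
So s_k = (B(k−1)f/C)·t_k = (k*(k + 2)*(k + 4)*(k + 7)*(k**2 + 10*k + 27)/(18*(3*k**2 + 23*k + 38)))·t_k = k*(k**2 + 10*k + 27)/(9*(k**3 + 10*k**2 + 27*k + 18)).
Verify: 2*(3*k**2 + 23*k + 38)/(k**6 + 23*k**5 + 207*k**4 + 925*k**3 + 2144*k**2 + 2412*k + 1008) matches t_k.
Telescoping: Σ = s_(11) − s_(2) = 473/4284 − (17/180) = 19/1190.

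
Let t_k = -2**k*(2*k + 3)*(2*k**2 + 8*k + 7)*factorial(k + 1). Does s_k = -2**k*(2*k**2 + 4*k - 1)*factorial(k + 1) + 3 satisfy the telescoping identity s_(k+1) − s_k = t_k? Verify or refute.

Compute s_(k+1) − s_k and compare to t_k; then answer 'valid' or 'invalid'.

s_(k+1) = -2**(k + 1)*(4*k + 2*(k + 1)**2 + 3)*factorial(k + 2) + 3
s_(k+1) − s_k = -2**k*(2*k + 3)*(2*k**2 + 8*k + 7)*factorial(k + 1)
(s_(k+1) − s_k) − t_k = 0

valid (s_(k+1) − s_k reduces to t_k)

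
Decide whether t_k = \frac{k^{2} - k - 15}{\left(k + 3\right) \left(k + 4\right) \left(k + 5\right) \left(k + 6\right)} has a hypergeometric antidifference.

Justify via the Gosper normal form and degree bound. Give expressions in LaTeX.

Ratio r(k) = (k + 3)*(k - (k + 1)**2 + 16)/((k + 7)*(-k**2 + k + 15)).
Normal form (A,B,C) = (k + 3, k + 7, k**2 - k - 15).
Need (k + 3)·f(k+1) − (k + 6)·f(k) = k**2 - k - 15.
d = 3 from the (1,1,2) case.
A polynomial solution: f(k) = -k*(k**2 + 72*k + 227)/60.
R(k) = B(k−1)·f(k)/C(k) = -k*(k + 6)*(k**2 + 72*k + 227)/(60*(k**2 - k - 15)); s_k = R·t_k = k*(-k**2 - 72*k - 227)/(60*(k + 3)*(k + 4)*(k + 5)).
Verify: (k**2 - k - 15)/(k**4 + 18*k**3 + 119*k**2 + 342*k + 360) matches t_k.

Yes. s_k = \frac{k \left(- k^{2} - 72 k - 227\right)}{60 \left(k + 3\right) \left(k + 4\right) \left(k + 5\right)}.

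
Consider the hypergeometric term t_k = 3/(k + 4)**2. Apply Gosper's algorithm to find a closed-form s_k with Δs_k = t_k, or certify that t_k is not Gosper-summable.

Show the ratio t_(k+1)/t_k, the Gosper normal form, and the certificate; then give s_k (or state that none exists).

none — t_k is not Gosper-summable

Step 1: r(k) = (k + 4)**2/(k + 5)**2.
Normal form (A,B,C) = (k**2 + 8*k + 16, k**2 + 10*k + 25, 1).
Key eq: (k**2 + 8*k + 16)·f(k+1) = (k**2 + 8*k + 16)·f(k) + (1).
deg f ≤ 0 (via 2,2,0).
Put f(k) = c0: A·f(k+1) − B(k−1)·f(k) − C = -1; need -1 = 0 — inconsistent ⇒ no f, not summable.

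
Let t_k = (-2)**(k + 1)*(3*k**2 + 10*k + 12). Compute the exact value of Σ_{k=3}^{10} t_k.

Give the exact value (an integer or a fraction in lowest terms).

Σ = -593648

Ratio r(k) = 2*(-3*k**2 - 16*k - 25)/(3*k**2 + 10*k + 12).
Factor: A=-2; B=1; C=k**2 + 10*k/3 + 4.
Solve (-2)·f(k+1) − (1)·f(k) = k**2 + 10*k/3 + 4.
Bound: deg f ≤ 2.
Solve for f: f(k) = -(k**2 + 2*k + 2)/3 (degree 2 ≤ 2).
Get s_k = R·t_k = 2*(-2)**k*(k**2 + 2*k + 2) with R(k) = B(k−1)f(k)/C(k) = -(k**2 + 2*k + 2)/(3*k**2 + 10*k + 12).
s_(k+1) − s_k = (-2)**(k + 1)*(3*k**2 + 10*k + 12) = t_k.
Σ_(k=3)^(10) t_k = s_(11) − s_(3) = -593920 − (-272) = -593648.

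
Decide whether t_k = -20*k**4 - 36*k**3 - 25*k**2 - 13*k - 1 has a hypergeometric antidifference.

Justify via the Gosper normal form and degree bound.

Yes. s_k = k*(-4*k**4 + k**3 + 3*k**2 - 3*k + 2).

Compute t_(k+1)/t_k: get (20*k**4 + 116*k**3 + 253*k**2 + 251*k + 95)/(20*k**4 + 36*k**3 + 25*k**2 + 13*k + 1).
So A=1 and B=1, with C=k**4 + 9*k**3/5 + 5*k**2/4 + 13*k/20 + 1/20.
Key eq: (1)·f(k+1) = (1)·f(k) + (k**4 + 9*k**3/5 + 5*k**2/4 + 13*k/20 + 1/20).
d = 5 from the (0,0,4) case.
Match coefficients ⇒ f(k) = k*(4*k**4 - k**3 - 3*k**2 + 3*k - 2)/20.
Then R = B(k−1)f/C = k*(4*k**4 - k**3 - 3*k**2 + 3*k - 2)/(20*k**4 + 36*k**3 + 25*k**2 + 13*k + 1), so s_k = R(k)·t_k = k*(-4*k**4 + k**3 + 3*k**2 - 3*k + 2).
Verify: -20*k**4 - 36*k**3 - 25*k**2 - 13*k - 1 matches t_k.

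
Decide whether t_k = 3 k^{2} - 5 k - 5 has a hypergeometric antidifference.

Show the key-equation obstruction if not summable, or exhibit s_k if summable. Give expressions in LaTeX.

Yes. s_k = k \left(k^{2} - 4 k - 2\right).

Step 1: r(k) = (3*k**2 + k - 7)/(3*k**2 - 5*k - 5).
Factor: A=1; B=1; C=k**2 - 5*k/3 - 5/3.
Key eq: (1)·f(k+1) = (1)·f(k) + (k**2 - 5*k/3 - 5/3).
deg f ≤ 3 (via 0,0,2).
A polynomial solution: f(k) = k*(k**2 - 4*k - 2)/3.
Certificate R = B(k−1)f/C = k*(k**2 - 4*k - 2)/(3*k**2 - 5*k - 5) gives s_k = k*(k**2 - 4*k - 2).
s_(k+1) − s_k = 3*k**2 - 5*k - 5 = t_k.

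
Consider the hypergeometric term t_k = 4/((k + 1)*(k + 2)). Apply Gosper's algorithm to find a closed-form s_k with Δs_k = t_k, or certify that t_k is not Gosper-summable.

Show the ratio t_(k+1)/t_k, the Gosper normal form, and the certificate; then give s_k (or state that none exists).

Step 1: r(k) = (k + 1)/(k + 3).
A = k + 1, B = k + 3, C = 1.
Set up (k + 1)·f(k+1) − (k + 2)·f(k) − (1) = 0.
From deg A=1, deg B=1, deg C=0: d=1.
Solve for f: f(k) = k (degree 1 ≤ 1).
Get s_k = R·t_k = 4*k/(k + 1) with R(k) = B(k−1)f(k)/C(k) = k*(k + 2).
Δs = 4/(k**2 + 3*k + 2), as required.

s_k = 4*k/(k + 1)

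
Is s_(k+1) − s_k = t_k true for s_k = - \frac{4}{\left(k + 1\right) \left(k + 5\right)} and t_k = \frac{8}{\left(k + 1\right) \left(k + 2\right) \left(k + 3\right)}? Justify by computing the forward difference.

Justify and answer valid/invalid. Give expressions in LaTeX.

Invalid: residual \frac{12 \left(- 3 k - 13\right)}{k^{5} + 17 k^{4} + 107 k^{3} + 307 k^{2} + 396 k + 180} ≠ 0.

s_(k+1) = -4/((k + 2)*(k + 6))
s_(k+1) − s_k = 4*(2*k + 7)/(k**4 + 14*k**3 + 65*k**2 + 112*k + 60)
(s_(k+1) − s_k) − t_k = 12*(-3*k - 13)/(k**5 + 17*k**4 + 107*k**3 + 307*k**2 + 396*k + 180)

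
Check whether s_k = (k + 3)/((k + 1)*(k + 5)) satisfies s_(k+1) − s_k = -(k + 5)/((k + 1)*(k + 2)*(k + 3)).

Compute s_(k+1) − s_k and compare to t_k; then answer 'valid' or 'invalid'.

s_(k+1) = (k + 4)/((k + 2)*(k + 6))
s_(k+1) − s_k = (-k**2 - 7*k - 16)/(k**4 + 14*k**3 + 65*k**2 + 112*k + 60)
(s_(k+1) − s_k) − t_k = 6*(k**2 + 8*k + 17)/(k**5 + 17*k**4 + 107*k**3 + 307*k**2 + 396*k + 180)

Invalid: residual 6*(k**2 + 8*k + 17)/(k**5 + 17*k**4 + 107*k**3 + 307*k**2 + 396*k + 180) ≠ 0.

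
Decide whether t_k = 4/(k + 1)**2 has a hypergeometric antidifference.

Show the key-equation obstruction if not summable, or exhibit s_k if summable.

No — the linear system for f has no solution.

Ratio r(k) = (k + 1)**2/(k + 2)**2.
A = k**2 + 2*k + 1, B = k**2 + 4*k + 4, C = 1.
Set up (k**2 + 2*k + 1)·f(k+1) − (k**2 + 2*k + 1)·f(k) − (1) = 0.
Bound: deg f ≤ 0.
f = c0 ⇒ A·f(k+1) − B(k−1)·f(k) − C = -1. The system {-1 = 0} is inconsistent; no antidifference.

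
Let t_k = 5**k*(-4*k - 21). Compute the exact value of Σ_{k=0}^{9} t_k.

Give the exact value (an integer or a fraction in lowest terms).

Σ = -136718746

t_(k+1)/t_k = 5*(4*k + 25)/(4*k + 21).
Take A(k)=5, B(k)=1, C(k)=k + 21/4.
Need (5)·f(k+1) − (1)·f(k) = k + 21/4.
Degrees (0,0,1) ⇒ d ≤ 1.
Match coefficients ⇒ f(k) = (k + 4)/4.
So s_k = (B(k−1)f/C)·t_k = ((k + 4)/(4*k + 21))·t_k = 5**k*(-k - 4).
Δs = 5**k*(-4*k - 21), as required.
Evaluate s at k=10 and k=0: -136718750 and -4; difference -136718746.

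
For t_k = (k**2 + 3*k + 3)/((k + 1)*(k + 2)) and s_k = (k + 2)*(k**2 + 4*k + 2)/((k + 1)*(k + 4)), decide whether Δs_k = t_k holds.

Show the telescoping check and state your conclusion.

s_(k+1) = (k + 3)*(4*k + (k + 1)**2 + 6)/((k + 2)*(k + 5))
s_(k+1) − s_k = (k**4 + 12*k**3 + 48*k**2 + 77*k + 44)/(k**4 + 12*k**3 + 49*k**2 + 78*k + 40)
(s_(k+1) − s_k) − t_k = 2*(-k**2 - 5*k - 8)/(k**4 + 12*k**3 + 49*k**2 + 78*k + 40)

Invalid: residual 2*(-k**2 - 5*k - 8)/(k**4 + 12*k**3 + 49*k**2 + 78*k + 40) ≠ 0.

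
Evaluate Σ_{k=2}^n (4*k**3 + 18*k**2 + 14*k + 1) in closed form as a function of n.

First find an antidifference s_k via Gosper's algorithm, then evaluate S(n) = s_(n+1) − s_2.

Ratio r(k) = (4*k**3 + 30*k**2 + 62*k + 37)/(4*k**3 + 18*k**2 + 14*k + 1).
A = 1, B = 1, C = k**3 + 9*k**2/2 + 7*k/2 + 1/4.
Solve (1)·f(k+1) − (1)·f(k) = k**3 + 9*k**2/2 + 7*k/2 + 1/4.
Degrees (0,0,3) ⇒ d ≤ 4.
Coefficient equations give f(k) = k*(k**3 + 4*k**2 - k - 3)/4.
Get s_k = R·t_k = k*(k**3 + 4*k**2 - k - 3) with R(k) = B(k−1)f(k)/C(k) = k*(k**3 + 4*k**2 - k - 3)/(4*k**3 + 18*k**2 + 14*k + 1).
Verify: 4*k**3 + 18*k**2 + 14*k + 1 matches t_k.
Evaluate: s_(n+1) = n**4 + 8*n**3 + 17*n**2 + 11*n + 1; subtract s_(2) = 38 ⇒ S(n) = n**4 + 8*n**3 + 17*n**2 + 11*n - 37.

S(n) = n**4 + 8*n**3 + 17*n**2 + 11*n - 37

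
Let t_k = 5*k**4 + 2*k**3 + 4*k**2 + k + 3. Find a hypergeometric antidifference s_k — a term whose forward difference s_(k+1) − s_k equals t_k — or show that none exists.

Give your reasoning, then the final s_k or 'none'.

r(k) = (5*k**4 + 22*k**3 + 40*k**2 + 35*k + 15)/(5*k**4 + 2*k**3 + 4*k**2 + k + 3) after simplifying.
A = 1, B = 1, C = k**4 + 2*k**3/5 + 4*k**2/5 + k/5 + 3/5.
Need (1)·f(k+1) − (1)·f(k) = k**4 + 2*k**3/5 + 4*k**2/5 + k/5 + 3/5.
d = 5 from the (0,0,4) case.
Solving with deg f ≤ 5: f(k) = k*(k**4 - 2*k**3 + 2*k**2 - k + 3)/5.
Get s_k = R·t_k = k*(k**4 - 2*k**3 + 2*k**2 - k + 3) with R(k) = B(k−1)f(k)/C(k) = k*(k**4 - 2*k**3 + 2*k**2 - k + 3)/(5*k**4 + 2*k**3 + 4*k**2 + k + 3).
s_(k+1) − s_k = 5*k**4 + 2*k**3 + 4*k**2 + k + 3 = t_k.

s_k = k*(k**4 - 2*k**3 + 2*k**2 - k + 3)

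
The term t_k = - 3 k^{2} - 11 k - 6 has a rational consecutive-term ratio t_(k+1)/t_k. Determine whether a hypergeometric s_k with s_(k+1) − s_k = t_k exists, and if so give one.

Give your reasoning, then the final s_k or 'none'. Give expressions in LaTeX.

s_k = k \left(- k^{2} - 4 k - 1\right)

r(k) = (3*k**2 + 17*k + 20)/(3*k**2 + 11*k + 6) after simplifying.
Normal form (A,B,C) = (1, 1, k**2 + 11*k/3 + 2).
Solve (1)·f(k+1) − (1)·f(k) = k**2 + 11*k/3 + 2.
deg f ≤ 3 (via 0,0,2).
Coefficient equations give f(k) = k*(k**2 + 4*k + 1)/3.
R(k) = B(k−1)·f(k)/C(k) = k*(k**2 + 4*k + 1)/((k + 3)*(3*k + 2)); s_k = R·t_k = k*(-k**2 - 4*k - 1).
Check: Δs_k = -3*k**2 - 11*k - 6. ✓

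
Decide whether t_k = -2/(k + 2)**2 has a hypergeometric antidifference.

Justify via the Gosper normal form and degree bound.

No. Not Gosper-summable.

Compute t_(k+1)/t_k: get (k + 2)**2/(k + 3)**2.
So A=k**2 + 4*k + 4 and B=k**2 + 6*k + 9, with C=1.
Solve (k**2 + 4*k + 4)·f(k+1) − (k**2 + 4*k + 4)·f(k) = 1.
Bound: deg f ≤ 0.
Write f(k) = c0. Then LHS − RHS = -1, requiring -1 = 0: contradictory. No certificate.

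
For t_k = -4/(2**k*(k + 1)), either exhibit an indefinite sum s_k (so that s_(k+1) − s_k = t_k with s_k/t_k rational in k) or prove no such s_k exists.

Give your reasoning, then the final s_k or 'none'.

not Gosper-summable; s_k does not exist

r(k) = (k + 1)/(2*(k + 2)) after simplifying.
Take A(k)=k/2 + 1/2, B(k)=k + 2, C(k)=1.
Solve (k/2 + 1/2)·f(k+1) − (k + 1)·f(k) = 1.
deg f ≤ -1 (via 1,1,0).
d = -1 < 0 ⇒ no nonzero polynomial f; not summable.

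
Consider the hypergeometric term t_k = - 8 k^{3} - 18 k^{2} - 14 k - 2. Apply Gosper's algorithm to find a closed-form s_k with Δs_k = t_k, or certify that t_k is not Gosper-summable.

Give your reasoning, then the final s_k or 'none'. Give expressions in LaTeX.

r(k) = (4*k**3 + 21*k**2 + 37*k + 21)/(4*k**3 + 9*k**2 + 7*k + 1) after simplifying.
Gosper form: A/B · C(k+1)/C(k) with A=1, B=1, C=k**3 + 9*k**2/4 + 7*k/4 + 1/4.
f must satisfy (1)·f(k+1) − (1)·f(k) = k**3 + 9*k**2/4 + 7*k/4 + 1/4.
Bound: deg f ≤ 4.
Coefficient equations give f(k) = k*(k**3 + k**2 - 1)/4.
Get s_k = R·t_k = 2*k*(-k**3 - k**2 + 1) with R(k) = B(k−1)f(k)/C(k) = k*(k**3 + k**2 - 1)/(4*k**3 + 9*k**2 + 7*k + 1).
Verify: -8*k**3 - 18*k**2 - 14*k - 2 matches t_k.

s_k = 2 k \left(- k^{3} - k^{2} + 1\right)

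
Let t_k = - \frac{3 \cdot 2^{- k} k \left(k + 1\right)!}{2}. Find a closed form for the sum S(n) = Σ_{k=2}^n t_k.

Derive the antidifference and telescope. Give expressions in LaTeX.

t_(k+1)/t_k = (k + 1)*(k + 2)/(2*k).
Gosper form: A/B · C(k+1)/C(k) with A=k/2 + 1, B=1, C=k.
Need (k/2 + 1)·f(k+1) − (1)·f(k) = k.
deg f ≤ 0 (via 1,0,1).
Match coefficients ⇒ f(k) = 2.
R(k) = B(k−1)·f(k)/C(k) = 2/k; s_k = R·t_k = -3*factorial(k + 1)/2**k.
Verify: -3*k*factorial(k + 1)/(2*2**k) matches t_k.
Σ_(k=2)^n t_k = s_(n+1) − s_(2) = (-3*2**(-n - 1)*factorial(n + 2)) − (-9/2), i.e. 9/2 - 3*factorial(n + 2)/(2*2**n).

S(n) = \frac{9}{2} - \frac{3 \cdot 2^{- n} \left(n + 2\right)!}{2}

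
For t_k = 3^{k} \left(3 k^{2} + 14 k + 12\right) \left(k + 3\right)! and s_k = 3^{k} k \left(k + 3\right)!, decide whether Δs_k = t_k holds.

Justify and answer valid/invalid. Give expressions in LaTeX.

valid (s_(k+1) − s_k reduces to t_k)

s_(k+1) = 3**(k + 1)*(k + 1)*factorial(k + 4)
s_(k+1) − s_k = 3**k*(3*k**2 + 14*k + 12)*factorial(k + 3)
(s_(k+1) − s_k) − t_k = 0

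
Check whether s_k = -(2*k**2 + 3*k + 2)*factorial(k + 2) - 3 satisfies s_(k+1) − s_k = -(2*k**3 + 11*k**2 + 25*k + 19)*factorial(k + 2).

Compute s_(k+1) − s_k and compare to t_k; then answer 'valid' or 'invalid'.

s_(k+1) = -(3*k + 2*(k + 1)**2 + 5)*factorial(k + 3) - 3
s_(k+1) − s_k = -(2*k**3 + 11*k**2 + 25*k + 19)*factorial(k + 2)
(s_(k+1) − s_k) − t_k = 0

Valid: the claim telescopes to t_k.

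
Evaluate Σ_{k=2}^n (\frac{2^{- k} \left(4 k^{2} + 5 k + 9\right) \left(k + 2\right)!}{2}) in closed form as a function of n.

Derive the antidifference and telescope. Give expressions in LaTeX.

Step 1: r(k) = (k + 3)*(5*k + 4*(k + 1)**2 + 14)/(2*(4*k**2 + 5*k + 9)).
Normal form (A,B,C) = (k/2 + 3/2, 1, k**2 + 5*k/4 + 9/4).
f must satisfy (k/2 + 3/2)·f(k+1) − (1)·f(k) = k**2 + 5*k/4 + 9/4.
d = 1 from the (1,0,2) case.
Solve for f: f(k) = (4*k - 3)/2 (degree 1 ≤ 1).
Get s_k = R·t_k = (4*k - 3)*factorial(k + 2)/2**k with R(k) = B(k−1)f(k)/C(k) = 2*(4*k - 3)/(4*k**2 + 5*k + 9).
s_(k+1) − s_k = (4*k**2 + 5*k + 9)*factorial(k + 2)/(2*2**k) = t_k.
Σ_(k=2)^n t_k = s_(n+1) − s_(2) = (2**(-n - 1)*(4*n + 1)*factorial(n + 3)) − (30), i.e. -30 + 2*n*factorial(n + 3)/2**n + factorial(n + 3)/(2*2**n).

S(n) = -30 + 2 \cdot 2^{- n} n \left(n + 3\right)! + \frac{2^{- n} \left(n + 3\right)!}{2}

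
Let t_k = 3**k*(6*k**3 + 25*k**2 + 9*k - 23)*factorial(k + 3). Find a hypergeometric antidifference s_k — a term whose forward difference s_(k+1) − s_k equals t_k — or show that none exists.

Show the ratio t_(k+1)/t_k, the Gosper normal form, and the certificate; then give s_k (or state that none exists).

r(k) = 3*(6*k**4 + 67*k**3 + 249*k**2 + 325*k + 68)/(6*k**3 + 25*k**2 + 9*k - 23) after simplifying.
A = 3*k + 12, B = 1, C = k**3 + 25*k**2/6 + 3*k/2 - 23/6.
Need (3*k + 12)·f(k+1) − (1)·f(k) = k**3 + 25*k**2/6 + 3*k/2 - 23/6.
d = 2 from the (1,0,3) case.
A polynomial solution: f(k) = (2*k**2 - 3*k - 1)/6.
Then R = B(k−1)f/C = (2*k**2 - 3*k - 1)/(6*k**3 + 25*k**2 + 9*k - 23), so s_k = R(k)·t_k = 3**k*(2*k**2 - 3*k - 1)*factorial(k + 3).
Check: Δs_k = 3**k*(6*k**3 + 25*k**2 + 9*k - 23)*factorial(k + 3). ✓

s_k = 3**k*(2*k**2 - 3*k - 1)*factorial(k + 3)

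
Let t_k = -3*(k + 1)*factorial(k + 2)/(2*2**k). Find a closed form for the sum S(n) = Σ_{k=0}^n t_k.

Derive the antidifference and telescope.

r(k) = (k + 2)*(k + 3)/(2*(k + 1)) after simplifying.
Factor: A=k/2 + 3/2; B=1; C=k + 1.
Solve (k/2 + 3/2)·f(k+1) − (1)·f(k) = k + 1.
From deg A=1, deg B=0, deg C=1: d=0.
Match coefficients ⇒ f(k) = 2.
Get s_k = R·t_k = -3*factorial(k + 2)/2**k with R(k) = B(k−1)f(k)/C(k) = 2/(k + 1).
Δs = -3*(k + 1)*factorial(k + 2)/(2*2**k), as required.
s_(n+1) = -3*2**(-n - 1)*factorial(n + 3) and s_(0) = -6, so S(n) = 6 - 3*factorial(n + 3)/(2*2**n).

S(n) = 6 - 3*factorial(n + 3)/(2*2**n)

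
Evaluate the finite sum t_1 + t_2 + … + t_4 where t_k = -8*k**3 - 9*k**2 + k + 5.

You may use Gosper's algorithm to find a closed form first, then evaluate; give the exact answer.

Σ = -1040

Compute t_(k+1)/t_k: get (8*k**3 + 33*k**2 + 41*k + 11)/(8*k**3 + 9*k**2 - k - 5).
Gosper form: A/B · C(k+1)/C(k) with A=1, B=1, C=k**3 + 9*k**2/8 - k/8 - 5/8.
f must satisfy (1)·f(k+1) − (1)·f(k) = k**3 + 9*k**2/8 - k/8 - 5/8.
Degrees (0,0,3) ⇒ d ≤ 4.
Match coefficients ⇒ f(k) = k*(2*k**3 - k**2 - 3*k - 3)/8.
Certificate R = B(k−1)f/C = k*(2*k**3 - k**2 - 3*k - 3)/(8*k**3 + 9*k**2 - k - 5) gives s_k = k*(-2*k**3 + k**2 + 3*k + 3).
Verify: -8*k**3 - 9*k**2 + k + 5 matches t_k.
Σ_(k=1)^(4) t_k = s_(5) − s_(1) = -1035 − (5) = -1040.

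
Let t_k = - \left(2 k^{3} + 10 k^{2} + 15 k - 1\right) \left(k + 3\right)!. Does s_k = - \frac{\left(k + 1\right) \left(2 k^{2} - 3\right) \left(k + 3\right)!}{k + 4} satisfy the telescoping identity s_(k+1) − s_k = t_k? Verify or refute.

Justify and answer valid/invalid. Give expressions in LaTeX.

s_(k+1) = -(k + 2)*(2*k**2 + 4*k - 1)*factorial(k + 4)/(k + 5)
s_(k+1) − s_k = -(2*k**5 + 22*k**4 + 91*k**3 + 175*k**2 + 114*k - 17)*factorial(k + 3)/((k + 4)*(k + 5))
(s_(k+1) − s_k) − t_k = 3*(2*k**4 + 18*k**3 + 53*k**2 + 59*k - 1)*factorial(k + 3)/((k + 4)*(k + 5))

Invalid: residual \frac{3 \left(2 k^{4} + 18 k^{3} + 53 k^{2} + 59 k - 1\right) \left(k + 3\right)!}{\left(k + 4\right) \left(k + 5\right)} ≠ 0.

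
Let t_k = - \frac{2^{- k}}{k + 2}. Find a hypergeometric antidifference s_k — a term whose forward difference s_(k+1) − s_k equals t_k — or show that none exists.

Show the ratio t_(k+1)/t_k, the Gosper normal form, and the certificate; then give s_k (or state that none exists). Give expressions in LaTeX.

none — t_k is not Gosper-summable

The ratio is (k + 2)/(2*(k + 3)).
Factor: A=k/2 + 1; B=k + 3; C=1.
f must satisfy (k/2 + 1)·f(k+1) − (k + 2)·f(k) = 1.
From deg A=1, deg B=1, deg C=0: d=-1.
deg f ≤ -1 is impossible — no certificate.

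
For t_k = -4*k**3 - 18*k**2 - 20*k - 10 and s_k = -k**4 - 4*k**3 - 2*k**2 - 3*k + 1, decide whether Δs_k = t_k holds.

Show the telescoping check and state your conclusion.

valid; difference matches t_k

s_(k+1) = -k**4 - 8*k**3 - 20*k**2 - 23*k - 9
s_(k+1) − s_k = -4*k**3 - 18*k**2 - 20*k - 10
(s_(k+1) − s_k) − t_k = 0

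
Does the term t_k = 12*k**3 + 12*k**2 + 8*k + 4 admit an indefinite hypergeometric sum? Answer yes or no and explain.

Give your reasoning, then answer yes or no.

Yes. s_k = k*(3*k**3 - 2*k**2 + k + 2).

The ratio is (3*k**3 + 12*k**2 + 17*k + 9)/(3*k**3 + 3*k**2 + 2*k + 1).
A = 1, B = 1, C = k**3 + k**2 + 2*k/3 + 1/3.
f must satisfy (1)·f(k+1) − (1)·f(k) = k**3 + k**2 + 2*k/3 + 1/3.
d = 4 from the (0,0,3) case.
Coefficient equations give f(k) = k*(3*k**3 - 2*k**2 + k + 2)/12.
Then R = B(k−1)f/C = k*(3*k**3 - 2*k**2 + k + 2)/(4*(3*k**3 + 3*k**2 + 2*k + 1)), so s_k = R(k)·t_k = k*(3*k**3 - 2*k**2 + k + 2).
Check: Δs_k = 12*k**3 + 12*k**2 + 8*k + 4. ✓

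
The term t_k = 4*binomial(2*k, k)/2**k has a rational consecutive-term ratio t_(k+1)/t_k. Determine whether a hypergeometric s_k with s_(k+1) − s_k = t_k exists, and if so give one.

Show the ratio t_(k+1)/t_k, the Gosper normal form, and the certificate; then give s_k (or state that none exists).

The ratio is (2*k + 1)/(k + 1).
Gosper form: A/B · C(k+1)/C(k) with A=2*k + 1, B=k + 1, C=1.
Need (2*k + 1)·f(k+1) − (k)·f(k) = 1.
Bound: deg f ≤ -1.
Negative degree bound (-1): no f exists, t_k not Gosper-summable.

no hypergeometric antidifference exists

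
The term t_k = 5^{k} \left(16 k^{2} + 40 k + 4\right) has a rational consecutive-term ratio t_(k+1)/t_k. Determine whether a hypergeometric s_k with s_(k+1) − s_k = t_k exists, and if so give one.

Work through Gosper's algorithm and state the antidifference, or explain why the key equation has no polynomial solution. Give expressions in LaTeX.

s_k = 4 \cdot 5^{k} \left(k^{2} - 1\right)

t_(k+1)/t_k = 5*(4*k**2 + 18*k + 15)/(4*k**2 + 10*k + 1).
Factor: A=5; B=1; C=k**2 + 5*k/2 + 1/4.
Solve (5)·f(k+1) − (1)·f(k) = k**2 + 5*k/2 + 1/4.
deg f ≤ 2 (via 0,0,2).
Solve for f: f(k) = (k - 1)*(k + 1)/4 (degree 2 ≤ 2).
Certificate R = B(k−1)f/C = (k - 1)*(k + 1)/(4*k**2 + 10*k + 1) gives s_k = 4*5**k*(k**2 - 1).
Verify: 5**k*(16*k**2 + 40*k + 4) matches t_k.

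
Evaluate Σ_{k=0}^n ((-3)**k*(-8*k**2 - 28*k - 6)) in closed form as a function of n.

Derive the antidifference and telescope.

Compute t_(k+1)/t_k: get 3*(-4*k**2 - 22*k - 21)/(4*k**2 + 14*k + 3).
Factor: A=-3; B=1; C=k**2 + 7*k/2 + 3/4.
Need (-3)·f(k+1) − (1)·f(k) = k**2 + 7*k/2 + 3/4.
From deg A=0, deg B=0, deg C=2: d=2.
Solving with deg f ≤ 2: f(k) = -(2*k**2 + 4*k - 3)/8.
Get s_k = R·t_k = (-3)**k*(2*k**2 + 4*k - 3) with R(k) = B(k−1)f(k)/C(k) = -(2*k**2 + 4*k - 3)/(2*(4*k**2 + 14*k + 3)).
Verify: (-3)**k*(-8*k**2 - 28*k - 6) matches t_k.
s_(n+1) = (-3)**(n + 1)*(2*n**2 + 8*n + 3) and s_(0) = -3, so S(n) = -6*(-3)**n*n**2 - 24*(-3)**n*n - 9*(-3)**n + 3.

S(n) = -6*(-3)**n*n**2 - 24*(-3)**n*n - 9*(-3)**n + 3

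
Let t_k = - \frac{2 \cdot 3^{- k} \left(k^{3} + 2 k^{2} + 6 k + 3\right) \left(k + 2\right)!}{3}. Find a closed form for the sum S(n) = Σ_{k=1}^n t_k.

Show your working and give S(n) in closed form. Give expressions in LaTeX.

r(k) = (k**4 + 8*k**3 + 28*k**2 + 51*k + 36)/(3*(k**3 + 2*k**2 + 6*k + 3)) after simplifying.
Normal form (A,B,C) = (k/3 + 1, 1, k**3 + 2*k**2 + 6*k + 3).
Need (k/3 + 1)·f(k+1) − (1)·f(k) = k**3 + 2*k**2 + 6*k + 3.
deg f ≤ 2 (via 1,0,3).
A polynomial solution: f(k) = 3*(k - 1)*(k + 1).
Certificate R = B(k−1)f/C = 3*(k - 1)*(k + 1)/(k**3 + 2*k**2 + 6*k + 3) gives s_k = -2*(k - 1)*(k + 1)*factorial(k + 2)/3**k.
s_(k+1) − s_k = -2*(k**3 + 2*k**2 + 6*k + 3)*factorial(k + 2)/(3*3**k) = t_k.
Σ_(k=1)^n t_k = s_(n+1) − s_(1) = (-2*3**(-n - 1)*n*(n + 2)*factorial(n + 3)) − (0), i.e. -2*3**(-n - 1)*n*(n + 2)*factorial(n + 3).

S(n) = - 2 \cdot 3^{- n - 1} n \left(n + 2\right) \left(n + 3\right)!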